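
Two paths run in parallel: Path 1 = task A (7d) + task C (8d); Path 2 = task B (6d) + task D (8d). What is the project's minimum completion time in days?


Path 1 = 7 + 8 = 15 days
Path 2 = 6 + 8 = 14 days
Duration = max(15, 14) = 15 days

15 days


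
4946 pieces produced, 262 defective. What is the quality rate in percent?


Formula: Quality Rate = Good Pieces / Total Pieces * 100
Good pieces = 4946 - 262 = 4684
QR = 4684 / 4946 * 100 = 94.7%

94.7%


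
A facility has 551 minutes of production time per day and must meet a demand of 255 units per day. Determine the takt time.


Formula: Takt Time = Available Production Time / Customer Demand
Takt = 551 min/day / 255 units/day
Takt = 2.16 min/unit

2.16 min/unit


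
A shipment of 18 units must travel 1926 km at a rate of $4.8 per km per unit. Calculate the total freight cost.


TC = dist * cost * units = 1926 * 4.8 * 18 = $166406.40

$166406.40


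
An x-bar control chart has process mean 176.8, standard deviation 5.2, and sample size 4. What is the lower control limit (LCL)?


LCL = 176.8 - 3 * 5.2 / sqrt(4)

169.0


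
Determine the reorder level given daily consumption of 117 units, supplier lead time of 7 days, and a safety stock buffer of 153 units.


Formula: ROP = (Daily Demand * Lead Time) + Safety Stock
Demand during lead time = 117 * 7 = 819 units
ROP = 819 + 153 = 972 units

972 units


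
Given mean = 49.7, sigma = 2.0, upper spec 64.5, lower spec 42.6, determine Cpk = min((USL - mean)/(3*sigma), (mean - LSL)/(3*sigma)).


Cpu = (64.5 - 49.7) / (3 * 2.0) = 2.47
Cpl = (49.7 - 42.6) / (3 * 2.0) = 1.18
Cpk = min(2.47, 1.18) = 1.18

1.18


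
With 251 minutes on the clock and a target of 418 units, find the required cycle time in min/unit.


Formula: CT = Available Time / Number of Units
CT = 251 min / 418 units
CT = 0.6 min/unit

0.6 min/unit


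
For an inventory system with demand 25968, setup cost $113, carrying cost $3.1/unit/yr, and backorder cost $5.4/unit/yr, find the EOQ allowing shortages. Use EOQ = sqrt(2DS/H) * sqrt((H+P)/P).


Formula: EOQ* = sqrt(2DS/H) * sqrt((H+P)/P)
Base EOQ = sqrt(2*25968*113/3.1) = 1375.92 units
Correction = sqrt((3.1+5.4)/5.4) = 1.25462
EOQ* = 1375.92 * 1.25462 = 1726.3 units

1726.3 units


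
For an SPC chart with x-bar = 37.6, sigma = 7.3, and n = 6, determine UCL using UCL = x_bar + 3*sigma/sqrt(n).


UCL = 37.6 + 3 * 7.3 / sqrt(6)

46.54


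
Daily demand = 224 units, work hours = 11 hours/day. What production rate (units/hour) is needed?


Formula: Production Rate = Daily Demand / Available Hours
Rate = 224 units/day / 11 hours/day
Rate = 20.4 units/hour

20.4 units/hour


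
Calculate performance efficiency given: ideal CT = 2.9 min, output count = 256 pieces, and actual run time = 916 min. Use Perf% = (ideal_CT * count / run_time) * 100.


Formula: Performance = (Ideal CT * Total Count) / Run Time * 100
Ideal output time = 2.9 * 256 = 742.4 min
Performance = 742.4 / 916 * 100 = 81.0%

81.0%


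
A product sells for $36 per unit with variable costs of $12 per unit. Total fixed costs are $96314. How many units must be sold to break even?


Formula: BEQ = Fixed Costs / (Price - Variable Cost)
Contribution margin = $36 - $12 = $24/unit
BEQ = ceil($96314 / $24/unit) = ceil(4013.08) = 4014 units

4014 units


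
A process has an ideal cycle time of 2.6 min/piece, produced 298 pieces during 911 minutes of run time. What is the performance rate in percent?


Formula: Performance = (Ideal CT * Total Count) / Run Time * 100
Ideal output time = 2.6 * 298 = 774.8 min
Performance = 774.8 / 911 * 100 = 85.0%

85.0%


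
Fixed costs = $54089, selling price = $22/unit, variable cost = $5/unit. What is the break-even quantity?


Formula: BEQ = Fixed Costs / (Price - Variable Cost)
Contribution margin = $22 - $5 = $17/unit
BEQ = ceil($54089 / $17/unit) = ceil(3181.71) = 3182 units

3182 units


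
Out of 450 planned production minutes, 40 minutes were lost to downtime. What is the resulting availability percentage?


Formula: Availability = (Planned Time - Downtime) / Planned Time * 100
Uptime = 450 - 40 = 410 min
Availability = 410 / 450 * 100 = 91.1%

91.1%


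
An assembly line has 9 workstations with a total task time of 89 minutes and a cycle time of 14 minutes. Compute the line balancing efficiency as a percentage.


Formula: Efficiency = Sum of Task Times / (N_stations * CT) * 100
Total station capacity = 9 stations * 14 min = 126 min
Efficiency = 89 / 126 * 100 = 70.6%

70.6%


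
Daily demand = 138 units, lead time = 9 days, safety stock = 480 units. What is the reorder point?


Formula: ROP = (Daily Demand * Lead Time) + Safety Stock
Demand during lead time = 138 * 9 = 1242 units
ROP = 1242 + 480 = 1722 units

1722 units


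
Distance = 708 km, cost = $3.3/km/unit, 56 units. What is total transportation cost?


TC = dist * cost * units = 708 * 3.3 * 56 = $130838.40

$130838.40


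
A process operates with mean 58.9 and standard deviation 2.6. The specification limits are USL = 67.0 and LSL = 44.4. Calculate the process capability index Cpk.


Cpu = (67.0 - 58.9) / (3 * 2.6) = 1.04
Cpl = (58.9 - 44.4) / (3 * 2.6) = 1.86
Cpk = min(1.04, 1.86) = 1.04

1.04


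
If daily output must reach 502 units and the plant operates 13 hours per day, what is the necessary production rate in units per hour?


Formula: Production Rate = Daily Demand / Available Hours
Rate = 502 units/day / 13 hours/day
Rate = 38.6 units/hour

38.6 units/hour


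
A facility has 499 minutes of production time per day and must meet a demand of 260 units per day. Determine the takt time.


Formula: Takt Time = Available Production Time / Customer Demand
Takt = 499 min/day / 260 units/day
Takt = 1.92 min/unit

1.92 min/unit


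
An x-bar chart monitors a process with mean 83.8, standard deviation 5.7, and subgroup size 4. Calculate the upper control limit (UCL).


UCL = 83.8 + 3 * 5.7 / sqrt(4)

92.35


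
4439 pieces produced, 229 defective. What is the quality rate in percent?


Formula: Quality Rate = Good Pieces / Total Pieces * 100
Good pieces = 4439 - 229 = 4210
QR = 4210 / 4439 * 100 = 94.8%

94.8%


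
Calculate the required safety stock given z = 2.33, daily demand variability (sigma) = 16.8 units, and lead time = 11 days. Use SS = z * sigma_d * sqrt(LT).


Formula: SS = z * sigma_d * sqrt(LT)
sqrt(LT) = sqrt(11) = 3.3166
SS = 2.33 * 16.8 * 3.3166
SS = 129.8 units

129.8 units


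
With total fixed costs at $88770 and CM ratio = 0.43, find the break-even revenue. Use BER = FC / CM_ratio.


Formula: BER = Fixed Costs / Contribution Margin Ratio
BER = $88770 / 0.43
BER = $206441.86 (to the nearest cent)

$206441.86


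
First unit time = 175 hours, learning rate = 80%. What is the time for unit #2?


Formula: T_n = T_1 * (learning_rate)^(log2(n)) where learning_rate = rate/100
Doublings = log2(2) = 1
T_n = 175 * 0.8^1
T_n = 175 * 0.8 = 140.0 hours

140.0 hours


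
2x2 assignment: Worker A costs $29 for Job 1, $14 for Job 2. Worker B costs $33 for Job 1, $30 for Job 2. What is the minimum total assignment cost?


Option 1: A->1 + B->2 = $29 + $30 = $59
Option 2: A->2 + B->1 = $14 + $33 = $47
Min cost = min($59, $47) = $47

$47


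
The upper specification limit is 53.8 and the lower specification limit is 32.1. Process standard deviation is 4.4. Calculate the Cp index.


Cp = (53.8 - 32.1) / (6 * 4.4)

0.82


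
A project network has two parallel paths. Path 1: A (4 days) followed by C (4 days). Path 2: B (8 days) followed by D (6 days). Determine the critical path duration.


Path 1 = 4 + 4 = 8 days
Path 2 = 8 + 6 = 14 days
Duration = max(8, 14) = 14 days

14 days


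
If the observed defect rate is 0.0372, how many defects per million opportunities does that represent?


DPMO = defect_rate * 1000000 = 0.0372 * 1000000

37200


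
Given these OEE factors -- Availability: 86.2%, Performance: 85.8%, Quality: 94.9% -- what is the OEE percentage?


Formula: OEE = Availability * Performance * Quality / 10000
A * P = 86.2% * 85.8% / 100 = 73.96%
OEE = 73.96% * 94.9% / 100 = 70.2%

70.2%


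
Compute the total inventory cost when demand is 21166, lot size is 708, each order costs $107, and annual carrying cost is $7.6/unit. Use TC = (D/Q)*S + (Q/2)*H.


TC = 21166/708 * 107 + 708/2 * 7.6

$5889.22


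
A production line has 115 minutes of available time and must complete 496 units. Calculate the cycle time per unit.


Formula: CT = Available Time / Number of Units
CT = 115 min / 496 units
CT = 0.23 min/unit

0.23 min/unit


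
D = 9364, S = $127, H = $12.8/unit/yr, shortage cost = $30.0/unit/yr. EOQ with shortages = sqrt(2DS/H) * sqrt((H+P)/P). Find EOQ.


Formula: EOQ* = sqrt(2DS/H) * sqrt((H+P)/P)
Base EOQ = sqrt(2*9364*127/12.8) = 431.06 units
Correction = sqrt((12.8+30.0)/30.0) = 1.19443
EOQ* = 431.06 * 1.19443 = 514.9 units

514.9 units


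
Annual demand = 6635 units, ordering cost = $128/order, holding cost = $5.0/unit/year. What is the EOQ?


Formula: EOQ = sqrt(2 * D * S / H)
Numerator: 2 * 6635 * 128 = 1698560
2DS/H = 1698560 / 5.0 = 339712.0
EOQ = sqrt(339712.0) = 582.8 units

582.8 units


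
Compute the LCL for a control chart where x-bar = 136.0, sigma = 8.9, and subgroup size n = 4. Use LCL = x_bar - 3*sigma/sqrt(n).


LCL = 136.0 - 3 * 8.9 / sqrt(4)

122.65


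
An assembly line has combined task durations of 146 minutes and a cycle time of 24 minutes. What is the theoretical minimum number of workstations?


Formula: N_min = ceil(Sum of Task Times / Cycle Time)
N_min = ceil(146 min / 24 min) = ceil(6.0833)
N_min = 7 stations

7


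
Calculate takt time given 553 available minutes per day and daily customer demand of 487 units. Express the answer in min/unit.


Formula: Takt Time = Available Production Time / Customer Demand
Takt = 553 min/day / 487 units/day
Takt = 1.14 min/unit

1.14 min/unit


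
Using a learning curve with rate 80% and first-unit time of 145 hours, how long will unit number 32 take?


Formula: T_n = T_1 * (learning_rate)^(log2(n)) where learning_rate = rate/100
Doublings = log2(32) = 5
T_n = 145 * 0.8^5
T_n = 145 * 0.3277 = 47.5 hours

47.5 hours


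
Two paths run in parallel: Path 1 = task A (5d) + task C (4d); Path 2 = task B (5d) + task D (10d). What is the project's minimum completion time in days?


Path 1 = 5 + 4 = 9 days
Path 2 = 5 + 10 = 15 days
Duration = max(9, 15) = 15 days

15 days


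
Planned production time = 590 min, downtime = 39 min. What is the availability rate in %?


Formula: Availability = (Planned Time - Downtime) / Planned Time * 100
Uptime = 590 - 39 = 551 min
Availability = 551 / 590 * 100 = 93.4%

93.4%


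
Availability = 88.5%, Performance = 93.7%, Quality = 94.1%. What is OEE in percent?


Formula: OEE = Availability * Performance * Quality / 10000
A * P = 88.5% * 93.7% / 100 = 82.92%
OEE = 82.92% * 94.1% / 100 = 78.0%

78.0%


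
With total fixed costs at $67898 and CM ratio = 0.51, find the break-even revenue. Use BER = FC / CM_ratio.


Formula: BER = Fixed Costs / Contribution Margin Ratio
BER = $67898 / 0.51
BER = $133133.33 (to the nearest cent)

$133133.33


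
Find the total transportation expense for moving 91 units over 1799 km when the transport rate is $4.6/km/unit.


TC = dist * cost * units = 1799 * 4.6 * 91 = $753061.40

$753061.40


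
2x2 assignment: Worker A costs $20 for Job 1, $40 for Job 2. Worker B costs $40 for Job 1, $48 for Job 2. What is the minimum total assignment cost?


Option 1: A->1 + B->2 = $20 + $48 = $68
Option 2: A->2 + B->1 = $40 + $40 = $80
Min cost = min($68, $80) = $68

$68


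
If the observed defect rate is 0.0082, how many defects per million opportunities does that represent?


DPMO = defect_rate * 1000000 = 0.0082 * 1000000

8200


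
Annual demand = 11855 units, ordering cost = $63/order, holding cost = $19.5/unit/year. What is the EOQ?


Formula: EOQ = sqrt(2 * D * S / H)
Numerator: 2 * 11855 * 63 = 1493730
2DS/H = 1493730 / 19.5 = 76601.5
EOQ = sqrt(76601.5) = 276.8 units

276.8 units


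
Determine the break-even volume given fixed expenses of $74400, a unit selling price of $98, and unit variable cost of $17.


Formula: BEQ = Fixed Costs / (Price - Variable Cost)
Contribution margin = $98 - $17 = $81/unit
BEQ = ceil($74400 / $81/unit) = ceil(918.52) = 919 units

919 units


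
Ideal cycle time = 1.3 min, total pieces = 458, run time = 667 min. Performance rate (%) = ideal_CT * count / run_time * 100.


Formula: Performance = (Ideal CT * Total Count) / Run Time * 100
Ideal output time = 1.3 * 458 = 595.4 min
Performance = 595.4 / 667 * 100 = 89.3%

89.3%


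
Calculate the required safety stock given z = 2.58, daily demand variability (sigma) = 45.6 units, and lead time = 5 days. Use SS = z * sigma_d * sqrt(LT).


Formula: SS = z * sigma_d * sqrt(LT)
sqrt(LT) = sqrt(5) = 2.2361
SS = 2.58 * 45.6 * 2.2361
SS = 263.1 units

263.1 units


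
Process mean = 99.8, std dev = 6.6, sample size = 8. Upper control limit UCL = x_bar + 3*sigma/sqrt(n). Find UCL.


UCL = 99.8 + 3 * 6.6 / sqrt(8)

106.8


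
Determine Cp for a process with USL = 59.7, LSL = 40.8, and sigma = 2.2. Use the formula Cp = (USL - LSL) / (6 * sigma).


Cp = (59.7 - 40.8) / (6 * 2.2)

1.43


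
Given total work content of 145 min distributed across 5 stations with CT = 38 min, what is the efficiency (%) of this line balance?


Formula: Efficiency = Sum of Task Times / (N_stations * CT) * 100
Total station capacity = 5 stations * 38 min = 190 min
Efficiency = 145 / 190 * 100 = 76.3%

76.3%


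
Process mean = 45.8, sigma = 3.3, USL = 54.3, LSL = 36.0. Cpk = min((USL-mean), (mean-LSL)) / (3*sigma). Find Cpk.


Cpu = (54.3 - 45.8) / (3 * 3.3) = 0.86
Cpl = (45.8 - 36.0) / (3 * 3.3) = 0.99
Cpk = min(0.86, 0.99) = 0.86

0.86


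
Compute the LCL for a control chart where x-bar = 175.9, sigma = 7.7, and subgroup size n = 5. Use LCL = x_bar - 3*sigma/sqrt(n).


LCL = 175.9 - 3 * 7.7 / sqrt(5)

165.57


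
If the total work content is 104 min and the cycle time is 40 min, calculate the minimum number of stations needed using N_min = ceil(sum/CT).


Formula: N_min = ceil(Sum of Task Times / Cycle Time)
N_min = ceil(104 min / 40 min) = ceil(2.6)
N_min = 3 stations

3


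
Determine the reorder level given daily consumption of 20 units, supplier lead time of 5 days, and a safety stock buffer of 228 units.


Formula: ROP = (Daily Demand * Lead Time) + Safety Stock
Demand during lead time = 20 * 5 = 100 units
ROP = 100 + 228 = 328 units

328 units


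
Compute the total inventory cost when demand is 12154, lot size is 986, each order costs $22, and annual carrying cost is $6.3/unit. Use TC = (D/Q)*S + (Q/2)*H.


TC = 12154/986 * 22 + 986/2 * 6.3

$3377.08


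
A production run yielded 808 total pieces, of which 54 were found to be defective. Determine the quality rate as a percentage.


Formula: Quality Rate = Good Pieces / Total Pieces * 100
Good pieces = 808 - 54 = 754
QR = 754 / 808 * 100 = 93.3%

93.3%


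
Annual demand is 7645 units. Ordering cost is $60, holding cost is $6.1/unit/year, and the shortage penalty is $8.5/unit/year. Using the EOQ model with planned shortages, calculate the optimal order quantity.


Formula: EOQ* = sqrt(2DS/H) * sqrt((H+P)/P)
Base EOQ = sqrt(2*7645*60/6.1) = 387.81 units
Correction = sqrt((6.1+8.5)/8.5) = 1.31059
EOQ* = 387.81 * 1.31059 = 508.3 units

508.3 units


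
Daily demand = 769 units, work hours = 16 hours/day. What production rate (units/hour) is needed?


Formula: Production Rate = Daily Demand / Available Hours
Rate = 769 units/day / 16 hours/day
Rate = 48.1 units/hour

48.1 units/hour


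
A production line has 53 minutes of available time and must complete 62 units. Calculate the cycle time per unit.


Formula: CT = Available Time / Number of Units
CT = 53 min / 62 units
CT = 0.85 min/unit

0.85 min/unit


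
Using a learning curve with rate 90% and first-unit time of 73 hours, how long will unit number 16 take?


Formula: T_n = T_1 * (learning_rate)^(log2(n)) where learning_rate = rate/100
Doublings = log2(16) = 4
T_n = 73 * 0.9^4
T_n = 73 * 0.6561 = 47.9 hours

47.9 hours


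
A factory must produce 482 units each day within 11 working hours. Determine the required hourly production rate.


Formula: Production Rate = Daily Demand / Available Hours
Rate = 482 units/day / 11 hours/day
Rate = 43.8 units/hour

43.8 units/hour


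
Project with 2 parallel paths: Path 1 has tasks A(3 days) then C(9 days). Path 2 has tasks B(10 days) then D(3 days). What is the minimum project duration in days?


Path 1 = 3 + 9 = 12 days
Path 2 = 10 + 3 = 13 days
Duration = max(12, 13) = 13 days

13 days


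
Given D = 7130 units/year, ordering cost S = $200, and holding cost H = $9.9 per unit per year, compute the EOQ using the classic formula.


Formula: EOQ = sqrt(2 * D * S / H)
Numerator: 2 * 7130 * 200 = 2852000
2DS/H = 2852000 / 9.9 = 288080.8
EOQ = sqrt(288080.8) = 536.7 units

536.7 units


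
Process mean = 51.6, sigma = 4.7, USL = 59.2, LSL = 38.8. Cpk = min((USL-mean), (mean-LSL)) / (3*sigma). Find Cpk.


Cpu = (59.2 - 51.6) / (3 * 4.7) = 0.54
Cpl = (51.6 - 38.8) / (3 * 4.7) = 0.91
Cpk = min(0.54, 0.91) = 0.54

0.54


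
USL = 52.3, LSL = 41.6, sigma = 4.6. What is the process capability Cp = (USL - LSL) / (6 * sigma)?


Cp = (52.3 - 41.6) / (6 * 4.6)

0.39


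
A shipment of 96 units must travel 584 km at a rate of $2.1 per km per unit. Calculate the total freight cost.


TC = dist * cost * units = 584 * 2.1 * 96 = $117734.40

$117734.40


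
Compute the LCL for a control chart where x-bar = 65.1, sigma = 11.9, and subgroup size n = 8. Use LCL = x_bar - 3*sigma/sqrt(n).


LCL = 65.1 - 3 * 11.9 / sqrt(8)

52.48


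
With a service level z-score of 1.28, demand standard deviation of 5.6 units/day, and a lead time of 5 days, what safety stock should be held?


Formula: SS = z * sigma_d * sqrt(LT)
sqrt(LT) = sqrt(5) = 2.2361
SS = 1.28 * 5.6 * 2.2361
SS = 16.0 units

16.0 units


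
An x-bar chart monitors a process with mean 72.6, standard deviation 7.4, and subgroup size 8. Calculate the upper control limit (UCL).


UCL = 72.6 + 3 * 7.4 / sqrt(8)

80.45


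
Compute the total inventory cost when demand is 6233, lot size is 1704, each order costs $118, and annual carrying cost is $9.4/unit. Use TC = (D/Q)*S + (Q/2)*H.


TC = 6233/1704 * 118 + 1704/2 * 9.4

$8440.43


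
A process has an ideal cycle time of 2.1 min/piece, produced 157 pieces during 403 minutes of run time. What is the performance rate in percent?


Formula: Performance = (Ideal CT * Total Count) / Run Time * 100
Ideal output time = 2.1 * 157 = 329.7 min
Performance = 329.7 / 403 * 100 = 81.8%

81.8%


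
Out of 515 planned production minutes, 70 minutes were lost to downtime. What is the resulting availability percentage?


Formula: Availability = (Planned Time - Downtime) / Planned Time * 100
Uptime = 515 - 70 = 445 min
Availability = 445 / 515 * 100 = 86.4%

86.4%


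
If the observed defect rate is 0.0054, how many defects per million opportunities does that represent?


DPMO = defect_rate * 1000000 = 0.0054 * 1000000

5400


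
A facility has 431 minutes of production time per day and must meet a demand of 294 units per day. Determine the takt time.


Formula: Takt Time = Available Production Time / Customer Demand
Takt = 431 min/day / 294 units/day
Takt = 1.47 min/unit

1.47 min/unit


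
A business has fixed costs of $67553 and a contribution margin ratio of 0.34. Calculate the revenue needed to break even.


Formula: BER = Fixed Costs / Contribution Margin Ratio
BER = $67553 / 0.34
BER = $198685.29 (to the nearest cent)

$198685.29


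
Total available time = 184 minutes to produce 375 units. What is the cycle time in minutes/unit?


Formula: CT = Available Time / Number of Units
CT = 184 min / 375 units
CT = 0.49 min/unit

0.49 min/unit


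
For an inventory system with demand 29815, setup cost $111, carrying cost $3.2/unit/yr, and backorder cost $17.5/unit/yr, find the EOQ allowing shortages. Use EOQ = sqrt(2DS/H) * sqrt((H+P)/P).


Formula: EOQ* = sqrt(2DS/H) * sqrt((H+P)/P)
Base EOQ = sqrt(2*29815*111/3.2) = 1438.2 units
Correction = sqrt((3.2+17.5)/17.5) = 1.08759
EOQ* = 1438.2 * 1.08759 = 1564.2 units

1564.2 units


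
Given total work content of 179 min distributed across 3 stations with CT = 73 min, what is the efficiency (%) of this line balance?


Formula: Efficiency = Sum of Task Times / (N_stations * CT) * 100
Total station capacity = 3 stations * 73 min = 219 min
Efficiency = 179 / 219 * 100 = 81.7%

81.7%


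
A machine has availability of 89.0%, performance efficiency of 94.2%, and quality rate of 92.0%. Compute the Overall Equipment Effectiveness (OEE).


Formula: OEE = Availability * Performance * Quality / 10000
A * P = 89.0% * 94.2% / 100 = 83.84%
OEE = 83.84% * 92.0% / 100 = 77.1%

77.1%


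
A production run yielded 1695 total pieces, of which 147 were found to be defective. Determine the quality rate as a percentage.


Formula: Quality Rate = Good Pieces / Total Pieces * 100
Good pieces = 1695 - 147 = 1548
QR = 1548 / 1695 * 100 = 91.3%

91.3%


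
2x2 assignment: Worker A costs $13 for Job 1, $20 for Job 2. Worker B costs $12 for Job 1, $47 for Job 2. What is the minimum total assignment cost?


Option 1: A->1 + B->2 = $13 + $47 = $60
Option 2: A->2 + B->1 = $20 + $12 = $32
Min cost = min($60, $32) = $32

$32


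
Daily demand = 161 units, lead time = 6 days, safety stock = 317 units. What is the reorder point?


Formula: ROP = (Daily Demand * Lead Time) + Safety Stock
Demand during lead time = 161 * 6 = 966 units
ROP = 966 + 317 = 1283 units

1283 units


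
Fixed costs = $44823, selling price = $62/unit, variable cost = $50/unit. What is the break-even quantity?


Formula: BEQ = Fixed Costs / (Price - Variable Cost)
Contribution margin = $62 - $50 = $12/unit
BEQ = ceil($44823 / $12/unit) = ceil(3735.25) = 3736 units

3736 units


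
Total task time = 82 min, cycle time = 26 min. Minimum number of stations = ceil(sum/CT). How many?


Formula: N_min = ceil(Sum of Task Times / Cycle Time)
N_min = ceil(82 min / 26 min) = ceil(3.1538)
N_min = 4 stations

4


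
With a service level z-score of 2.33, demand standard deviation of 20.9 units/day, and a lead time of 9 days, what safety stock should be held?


Formula: SS = z * sigma_d * sqrt(LT)
sqrt(LT) = sqrt(9) = 3.0
SS = 2.33 * 20.9 * 3.0
SS = 146.1 units

146.1 units


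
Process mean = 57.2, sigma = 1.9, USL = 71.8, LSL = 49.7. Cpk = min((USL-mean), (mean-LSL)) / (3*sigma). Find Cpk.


Cpu = (71.8 - 57.2) / (3 * 1.9) = 2.56
Cpl = (57.2 - 49.7) / (3 * 1.9) = 1.32
Cpk = min(2.56, 1.32) = 1.32

1.32


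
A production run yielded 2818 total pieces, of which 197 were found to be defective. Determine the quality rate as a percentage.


Formula: Quality Rate = Good Pieces / Total Pieces * 100
Good pieces = 2818 - 197 = 2621
QR = 2621 / 2818 * 100 = 93.0%

93.0%


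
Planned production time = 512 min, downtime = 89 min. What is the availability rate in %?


Formula: Availability = (Planned Time - Downtime) / Planned Time * 100
Uptime = 512 - 89 = 423 min
Availability = 423 / 512 * 100 = 82.6%

82.6%


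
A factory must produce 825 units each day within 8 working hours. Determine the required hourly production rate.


Formula: Production Rate = Daily Demand / Available Hours
Rate = 825 units/day / 8 hours/day
Rate = 103.1 units/hour

103.1 units/hour


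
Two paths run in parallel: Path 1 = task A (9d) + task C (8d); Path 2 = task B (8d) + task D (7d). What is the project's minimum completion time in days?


Path 1 = 9 + 8 = 17 days
Path 2 = 8 + 7 = 15 days
Duration = max(17, 15) = 17 days

17 days


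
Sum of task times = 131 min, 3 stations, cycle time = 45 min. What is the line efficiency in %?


Formula: Efficiency = Sum of Task Times / (N_stations * CT) * 100
Total station capacity = 3 stations * 45 min = 135 min
Efficiency = 131 / 135 * 100 = 97.0%

97.0%


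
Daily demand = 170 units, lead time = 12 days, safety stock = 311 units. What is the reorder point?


Formula: ROP = (Daily Demand * Lead Time) + Safety Stock
Demand during lead time = 170 * 12 = 2040 units
ROP = 2040 + 311 = 2351 units

2351 units


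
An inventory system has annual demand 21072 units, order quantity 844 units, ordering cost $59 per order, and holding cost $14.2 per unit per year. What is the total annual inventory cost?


TC = 21072/844 * 59 + 844/2 * 14.2

$7465.44


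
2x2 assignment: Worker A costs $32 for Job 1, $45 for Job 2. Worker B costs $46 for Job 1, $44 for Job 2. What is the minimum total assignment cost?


Option 1: A->1 + B->2 = $32 + $44 = $76
Option 2: A->2 + B->1 = $45 + $46 = $91
Min cost = min($76, $91) = $76

$76


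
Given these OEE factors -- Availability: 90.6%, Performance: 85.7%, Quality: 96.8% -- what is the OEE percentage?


Formula: OEE = Availability * Performance * Quality / 10000
A * P = 90.6% * 85.7% / 100 = 77.64%
OEE = 77.64% * 96.8% / 100 = 75.2%

75.2%


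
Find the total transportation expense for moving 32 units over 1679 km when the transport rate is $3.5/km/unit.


TC = dist * cost * units = 1679 * 3.5 * 32 = $188048.00

$188048.00


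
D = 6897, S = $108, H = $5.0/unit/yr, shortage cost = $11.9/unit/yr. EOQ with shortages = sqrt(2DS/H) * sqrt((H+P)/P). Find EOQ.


Formula: EOQ* = sqrt(2DS/H) * sqrt((H+P)/P)
Base EOQ = sqrt(2*6897*108/5.0) = 545.85 units
Correction = sqrt((5.0+11.9)/11.9) = 1.19171
EOQ* = 545.85 * 1.19171 = 650.5 units

650.5 units


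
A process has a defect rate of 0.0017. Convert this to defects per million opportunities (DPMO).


DPMO = defect_rate * 1000000 = 0.0017 * 1000000

1700


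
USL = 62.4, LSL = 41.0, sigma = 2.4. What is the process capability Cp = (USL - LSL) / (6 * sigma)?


Cp = (62.4 - 41.0) / (6 * 2.4)

1.49


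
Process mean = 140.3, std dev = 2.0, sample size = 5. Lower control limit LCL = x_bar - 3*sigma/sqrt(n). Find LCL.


LCL = 140.3 - 3 * 2.0 / sqrt(5)

137.62


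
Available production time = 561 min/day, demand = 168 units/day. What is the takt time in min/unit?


Formula: Takt Time = Available Production Time / Customer Demand
Takt = 561 min/day / 168 units/day
Takt = 3.34 min/unit

3.34 min/unit


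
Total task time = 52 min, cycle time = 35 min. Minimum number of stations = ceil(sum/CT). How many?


Formula: N_min = ceil(Sum of Task Times / Cycle Time)
N_min = ceil(52 min / 35 min) = ceil(1.4857)
N_min = 2 stations

2


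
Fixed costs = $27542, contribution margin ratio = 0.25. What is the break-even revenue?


Formula: BER = Fixed Costs / Contribution Margin Ratio
BER = $27542 / 0.25
BER = $110168.00 (to the nearest cent)

$110168.00


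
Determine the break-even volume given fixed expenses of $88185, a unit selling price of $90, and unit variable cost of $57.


Formula: BEQ = Fixed Costs / (Price - Variable Cost)
Contribution margin = $90 - $57 = $33/unit
BEQ = ceil($88185 / $33/unit) = ceil(2672.27) = 2673 units

2673 units


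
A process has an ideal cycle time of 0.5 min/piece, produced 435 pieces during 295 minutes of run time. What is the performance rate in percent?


Formula: Performance = (Ideal CT * Total Count) / Run Time * 100
Ideal output time = 0.5 * 435 = 217.5 min
Performance = 217.5 / 295 * 100 = 73.7%

73.7%


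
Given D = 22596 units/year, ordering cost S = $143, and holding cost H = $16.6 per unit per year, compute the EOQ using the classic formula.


Formula: EOQ = sqrt(2 * D * S / H)
Numerator: 2 * 22596 * 143 = 6462456
2DS/H = 6462456 / 16.6 = 389304.6
EOQ = sqrt(389304.6) = 623.9 units

623.9 units


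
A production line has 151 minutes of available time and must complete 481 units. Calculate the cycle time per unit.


Formula: CT = Available Time / Number of Units
CT = 151 min / 481 units
CT = 0.31 min/unit

0.31 min/unit


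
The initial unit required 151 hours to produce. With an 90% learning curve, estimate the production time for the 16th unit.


Formula: T_n = T_1 * (learning_rate)^(log2(n)) where learning_rate = rate/100
Doublings = log2(16) = 4
T_n = 151 * 0.9^4
T_n = 151 * 0.6561 = 99.1 hours

99.1 hours


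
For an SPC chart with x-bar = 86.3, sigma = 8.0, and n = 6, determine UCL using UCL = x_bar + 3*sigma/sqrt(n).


UCL = 86.3 + 3 * 8.0 / sqrt(6)

96.1


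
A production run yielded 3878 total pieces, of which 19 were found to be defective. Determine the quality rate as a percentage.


Formula: Quality Rate = Good Pieces / Total Pieces * 100
Good pieces = 3878 - 19 = 3859
QR = 3859 / 3878 * 100 = 99.5%

99.5%


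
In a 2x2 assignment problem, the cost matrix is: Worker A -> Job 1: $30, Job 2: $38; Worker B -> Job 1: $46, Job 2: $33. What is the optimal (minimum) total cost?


Option 1: A->1 + B->2 = $30 + $33 = $63
Option 2: A->2 + B->1 = $38 + $46 = $84
Min cost = min($63, $84) = $63

$63


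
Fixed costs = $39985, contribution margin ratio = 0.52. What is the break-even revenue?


Formula: BER = Fixed Costs / Contribution Margin Ratio
BER = $39985 / 0.52
BER = $76894.23 (to the nearest cent)

$76894.23


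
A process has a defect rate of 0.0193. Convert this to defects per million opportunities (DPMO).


DPMO = defect_rate * 1000000 = 0.0193 * 1000000

19300


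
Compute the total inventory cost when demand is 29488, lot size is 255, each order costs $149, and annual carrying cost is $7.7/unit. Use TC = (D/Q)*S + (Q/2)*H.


TC = 29488/255 * 149 + 255/2 * 7.7

$18211.99


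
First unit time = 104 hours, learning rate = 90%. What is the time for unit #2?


Formula: T_n = T_1 * (learning_rate)^(log2(n)) where learning_rate = rate/100
Doublings = log2(2) = 1
T_n = 104 * 0.9^1
T_n = 104 * 0.9 = 93.6 hours

93.6 hours


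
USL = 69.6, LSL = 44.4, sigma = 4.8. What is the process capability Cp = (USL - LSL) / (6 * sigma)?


Cp = (69.6 - 44.4) / (6 * 4.8)

0.88


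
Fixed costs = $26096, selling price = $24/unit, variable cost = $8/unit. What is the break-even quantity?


Formula: BEQ = Fixed Costs / (Price - Variable Cost)
Contribution margin = $24 - $8 = $16/unit
BEQ = ceil($26096 / $16/unit) = ceil(1631.0) = 1631 units

1631 units


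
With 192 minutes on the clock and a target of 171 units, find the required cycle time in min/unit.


Formula: CT = Available Time / Number of Units
CT = 192 min / 171 units
CT = 1.12 min/unit

1.12 min/unit


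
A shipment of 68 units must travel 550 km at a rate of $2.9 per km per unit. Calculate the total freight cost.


TC = dist * cost * units = 550 * 2.9 * 68 = $108460.00

$108460.00


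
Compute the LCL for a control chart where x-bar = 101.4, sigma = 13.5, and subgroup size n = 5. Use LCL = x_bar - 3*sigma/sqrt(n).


LCL = 101.4 - 3 * 13.5 / sqrt(5)

83.29


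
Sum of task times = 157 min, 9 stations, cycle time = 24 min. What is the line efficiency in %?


Formula: Efficiency = Sum of Task Times / (N_stations * CT) * 100
Total station capacity = 9 stations * 24 min = 216 min
Efficiency = 157 / 216 * 100 = 72.7%

72.7%


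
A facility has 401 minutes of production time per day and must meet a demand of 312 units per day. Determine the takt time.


Formula: Takt Time = Available Production Time / Customer Demand
Takt = 401 min/day / 312 units/day
Takt = 1.29 min/unit

1.29 min/unit


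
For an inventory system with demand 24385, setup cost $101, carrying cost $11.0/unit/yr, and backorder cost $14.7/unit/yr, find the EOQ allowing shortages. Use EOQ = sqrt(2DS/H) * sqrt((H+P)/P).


Formula: EOQ* = sqrt(2DS/H) * sqrt((H+P)/P)
Base EOQ = sqrt(2*24385*101/11.0) = 669.18 units
Correction = sqrt((11.0+14.7)/14.7) = 1.32223
EOQ* = 669.18 * 1.32223 = 884.8 units

884.8 units


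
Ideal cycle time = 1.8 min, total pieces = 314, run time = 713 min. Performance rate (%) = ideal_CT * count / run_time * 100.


Formula: Performance = (Ideal CT * Total Count) / Run Time * 100
Ideal output time = 1.8 * 314 = 565.2 min
Performance = 565.2 / 713 * 100 = 79.3%

79.3%


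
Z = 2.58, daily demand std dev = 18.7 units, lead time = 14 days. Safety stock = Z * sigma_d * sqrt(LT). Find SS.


Formula: SS = z * sigma_d * sqrt(LT)
sqrt(LT) = sqrt(14) = 3.7417
SS = 2.58 * 18.7 * 3.7417
SS = 180.5 units

180.5 units


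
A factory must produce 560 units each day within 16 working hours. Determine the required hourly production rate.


Formula: Production Rate = Daily Demand / Available Hours
Rate = 560 units/day / 16 hours/day
Rate = 35.0 units/hour

35.0 units/hour


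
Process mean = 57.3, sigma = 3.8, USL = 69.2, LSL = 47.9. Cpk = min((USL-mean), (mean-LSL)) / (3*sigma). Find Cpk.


Cpu = (69.2 - 57.3) / (3 * 3.8) = 1.04
Cpl = (57.3 - 47.9) / (3 * 3.8) = 0.82
Cpk = min(1.04, 0.82) = 0.82

0.82


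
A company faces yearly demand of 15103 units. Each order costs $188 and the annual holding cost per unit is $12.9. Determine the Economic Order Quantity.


Formula: EOQ = sqrt(2 * D * S / H)
Numerator: 2 * 15103 * 188 = 5678728
2DS/H = 5678728 / 12.9 = 440211.5
EOQ = sqrt(440211.5) = 663.5 units

663.5 units


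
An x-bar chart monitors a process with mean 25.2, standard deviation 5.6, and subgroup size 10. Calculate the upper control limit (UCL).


UCL = 25.2 + 3 * 5.6 / sqrt(10)

30.51


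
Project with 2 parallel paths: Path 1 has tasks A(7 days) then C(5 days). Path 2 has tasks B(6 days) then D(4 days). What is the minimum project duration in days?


Path 1 = 7 + 5 = 12 days
Path 2 = 6 + 4 = 10 days
Duration = max(12, 10) = 12 days

12 days


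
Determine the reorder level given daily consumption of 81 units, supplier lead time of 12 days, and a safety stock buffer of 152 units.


Formula: ROP = (Daily Demand * Lead Time) + Safety Stock
Demand during lead time = 81 * 12 = 972 units
ROP = 972 + 152 = 1124 units

1124 units


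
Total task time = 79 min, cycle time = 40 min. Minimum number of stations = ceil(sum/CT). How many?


Formula: N_min = ceil(Sum of Task Times / Cycle Time)
N_min = ceil(79 min / 40 min) = ceil(1.975)
N_min = 2 stations

2


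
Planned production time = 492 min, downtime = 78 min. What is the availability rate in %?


Formula: Availability = (Planned Time - Downtime) / Planned Time * 100
Uptime = 492 - 78 = 414 min
Availability = 414 / 492 * 100 = 84.1%

84.1%


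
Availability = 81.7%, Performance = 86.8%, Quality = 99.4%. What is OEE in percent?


Formula: OEE = Availability * Performance * Quality / 10000
A * P = 81.7% * 86.8% / 100 = 70.92%
OEE = 70.92% * 99.4% / 100 = 70.5%

70.5%


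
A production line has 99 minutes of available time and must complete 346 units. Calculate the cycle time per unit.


Formula: CT = Available Time / Number of Units
CT = 99 min / 346 units
CT = 0.29 min/unit

0.29 min/unit


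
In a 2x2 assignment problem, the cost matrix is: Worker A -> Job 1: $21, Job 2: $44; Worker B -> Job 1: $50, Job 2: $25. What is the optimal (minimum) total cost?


Option 1: A->1 + B->2 = $21 + $25 = $46
Option 2: A->2 + B->1 = $44 + $50 = $94
Min cost = min($46, $94) = $46

$46


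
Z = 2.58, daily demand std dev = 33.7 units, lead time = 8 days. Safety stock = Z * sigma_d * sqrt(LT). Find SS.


Formula: SS = z * sigma_d * sqrt(LT)
sqrt(LT) = sqrt(8) = 2.8284
SS = 2.58 * 33.7 * 2.8284
SS = 245.9 units

245.9 units


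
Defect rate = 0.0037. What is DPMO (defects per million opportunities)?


DPMO = defect_rate * 1000000 = 0.0037 * 1000000

3700


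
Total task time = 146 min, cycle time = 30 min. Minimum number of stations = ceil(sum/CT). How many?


Formula: N_min = ceil(Sum of Task Times / Cycle Time)
N_min = ceil(146 min / 30 min) = ceil(4.8667)
N_min = 5 stations

5


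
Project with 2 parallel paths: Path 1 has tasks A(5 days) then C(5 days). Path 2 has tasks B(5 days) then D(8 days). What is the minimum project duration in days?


Path 1 = 5 + 5 = 10 days
Path 2 = 5 + 8 = 13 days
Duration = max(10, 13) = 13 days

13 days


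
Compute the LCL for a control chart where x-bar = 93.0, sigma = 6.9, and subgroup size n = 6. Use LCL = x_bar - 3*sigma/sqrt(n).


LCL = 93.0 - 3 * 6.9 / sqrt(6)

84.55


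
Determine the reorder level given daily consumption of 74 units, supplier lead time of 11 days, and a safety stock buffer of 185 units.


Formula: ROP = (Daily Demand * Lead Time) + Safety Stock
Demand during lead time = 74 * 11 = 814 units
ROP = 814 + 185 = 999 units

999 units


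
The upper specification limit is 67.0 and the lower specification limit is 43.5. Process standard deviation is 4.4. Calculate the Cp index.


Cp = (67.0 - 43.5) / (6 * 4.4)

0.89


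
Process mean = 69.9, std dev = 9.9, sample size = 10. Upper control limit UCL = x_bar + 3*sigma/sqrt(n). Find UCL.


UCL = 69.9 + 3 * 9.9 / sqrt(10)

79.29


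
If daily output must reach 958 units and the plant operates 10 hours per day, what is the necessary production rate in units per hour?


Formula: Production Rate = Daily Demand / Available Hours
Rate = 958 units/day / 10 hours/day
Rate = 95.8 units/hour

95.8 units/hour


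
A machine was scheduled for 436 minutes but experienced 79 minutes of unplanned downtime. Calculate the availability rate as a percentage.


Formula: Availability = (Planned Time - Downtime) / Planned Time * 100
Uptime = 436 - 79 = 357 min
Availability = 357 / 436 * 100 = 81.9%

81.9%


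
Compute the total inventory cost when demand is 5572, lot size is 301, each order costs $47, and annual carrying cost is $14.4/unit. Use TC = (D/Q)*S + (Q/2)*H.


TC = 5572/301 * 47 + 301/2 * 14.4

$3037.25


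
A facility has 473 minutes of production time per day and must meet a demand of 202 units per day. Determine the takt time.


Formula: Takt Time = Available Production Time / Customer Demand
Takt = 473 min/day / 202 units/day
Takt = 2.34 min/unit

2.34 min/unit


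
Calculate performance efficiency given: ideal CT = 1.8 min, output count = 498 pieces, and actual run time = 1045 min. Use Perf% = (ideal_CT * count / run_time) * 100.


Formula: Performance = (Ideal CT * Total Count) / Run Time * 100
Ideal output time = 1.8 * 498 = 896.4 min
Performance = 896.4 / 1045 * 100 = 85.8%

85.8%


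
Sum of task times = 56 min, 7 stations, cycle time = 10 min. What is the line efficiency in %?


Formula: Efficiency = Sum of Task Times / (N_stations * CT) * 100
Total station capacity = 7 stations * 10 min = 70 min
Efficiency = 56 / 70 * 100 = 80.0%

80.0%


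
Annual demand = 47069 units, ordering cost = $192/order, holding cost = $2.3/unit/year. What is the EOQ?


Formula: EOQ = sqrt(2 * D * S / H)
Numerator: 2 * 47069 * 192 = 18074496
2DS/H = 18074496 / 2.3 = 7858476.5
EOQ = sqrt(7858476.5) = 2803.3 units

2803.3 units


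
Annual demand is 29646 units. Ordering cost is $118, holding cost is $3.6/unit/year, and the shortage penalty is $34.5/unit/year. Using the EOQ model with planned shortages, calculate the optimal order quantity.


Formula: EOQ* = sqrt(2DS/H) * sqrt((H+P)/P)
Base EOQ = sqrt(2*29646*118/3.6) = 1394.08 units
Correction = sqrt((3.6+34.5)/34.5) = 1.05088
EOQ* = 1394.08 * 1.05088 = 1465.0 units

1465.0 units


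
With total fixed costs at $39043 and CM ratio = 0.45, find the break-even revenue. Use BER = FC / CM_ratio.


Formula: BER = Fixed Costs / Contribution Margin Ratio
BER = $39043 / 0.45
BER = $86762.22 (to the nearest cent)

$86762.22


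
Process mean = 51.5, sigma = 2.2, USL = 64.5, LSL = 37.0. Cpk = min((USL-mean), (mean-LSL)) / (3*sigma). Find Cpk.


Cpu = (64.5 - 51.5) / (3 * 2.2) = 1.97
Cpl = (51.5 - 37.0) / (3 * 2.2) = 2.2
Cpk = min(1.97, 2.2) = 1.97

1.97
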